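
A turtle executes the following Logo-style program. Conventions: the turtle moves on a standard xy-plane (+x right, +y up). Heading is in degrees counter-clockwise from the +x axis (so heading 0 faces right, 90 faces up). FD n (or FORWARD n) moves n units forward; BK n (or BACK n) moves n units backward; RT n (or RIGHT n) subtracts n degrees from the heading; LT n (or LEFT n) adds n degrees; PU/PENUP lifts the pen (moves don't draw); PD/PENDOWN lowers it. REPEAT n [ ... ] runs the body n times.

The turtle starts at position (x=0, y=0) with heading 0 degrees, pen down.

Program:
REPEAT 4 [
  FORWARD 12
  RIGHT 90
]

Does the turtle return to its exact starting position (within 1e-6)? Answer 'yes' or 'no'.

Answer: yes

Derivation:
Executing turtle program step by step:
Start: pos=(0,0), heading=0, pen down
REPEAT 4 [
  -- iteration 1/4 --
  FD 12: (0,0) -> (12,0) [heading=0, draw]
  RT 90: heading 0 -> 270
  -- iteration 2/4 --
  FD 12: (12,0) -> (12,-12) [heading=270, draw]
  RT 90: heading 270 -> 180
  -- iteration 3/4 --
  FD 12: (12,-12) -> (0,-12) [heading=180, draw]
  RT 90: heading 180 -> 90
  -- iteration 4/4 --
  FD 12: (0,-12) -> (0,0) [heading=90, draw]
  RT 90: heading 90 -> 0
]
Final: pos=(0,0), heading=0, 4 segment(s) drawn

Start position: (0, 0)
Final position: (0, 0)
Distance = 0; < 1e-6 -> CLOSED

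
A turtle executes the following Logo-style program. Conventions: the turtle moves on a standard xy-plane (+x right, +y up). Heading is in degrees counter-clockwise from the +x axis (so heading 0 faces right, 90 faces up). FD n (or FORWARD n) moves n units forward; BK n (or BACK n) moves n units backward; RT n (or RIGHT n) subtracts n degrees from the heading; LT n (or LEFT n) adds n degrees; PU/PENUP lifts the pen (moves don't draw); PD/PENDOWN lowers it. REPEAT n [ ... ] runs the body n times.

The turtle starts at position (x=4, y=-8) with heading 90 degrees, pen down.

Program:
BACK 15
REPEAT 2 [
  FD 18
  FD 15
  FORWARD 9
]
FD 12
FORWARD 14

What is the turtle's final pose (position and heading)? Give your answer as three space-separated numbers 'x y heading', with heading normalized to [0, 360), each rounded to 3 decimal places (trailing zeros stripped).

Executing turtle program step by step:
Start: pos=(4,-8), heading=90, pen down
BK 15: (4,-8) -> (4,-23) [heading=90, draw]
REPEAT 2 [
  -- iteration 1/2 --
  FD 18: (4,-23) -> (4,-5) [heading=90, draw]
  FD 15: (4,-5) -> (4,10) [heading=90, draw]
  FD 9: (4,10) -> (4,19) [heading=90, draw]
  -- iteration 2/2 --
  FD 18: (4,19) -> (4,37) [heading=90, draw]
  FD 15: (4,37) -> (4,52) [heading=90, draw]
  FD 9: (4,52) -> (4,61) [heading=90, draw]
]
FD 12: (4,61) -> (4,73) [heading=90, draw]
FD 14: (4,73) -> (4,87) [heading=90, draw]
Final: pos=(4,87), heading=90, 9 segment(s) drawn

Answer: 4 87 90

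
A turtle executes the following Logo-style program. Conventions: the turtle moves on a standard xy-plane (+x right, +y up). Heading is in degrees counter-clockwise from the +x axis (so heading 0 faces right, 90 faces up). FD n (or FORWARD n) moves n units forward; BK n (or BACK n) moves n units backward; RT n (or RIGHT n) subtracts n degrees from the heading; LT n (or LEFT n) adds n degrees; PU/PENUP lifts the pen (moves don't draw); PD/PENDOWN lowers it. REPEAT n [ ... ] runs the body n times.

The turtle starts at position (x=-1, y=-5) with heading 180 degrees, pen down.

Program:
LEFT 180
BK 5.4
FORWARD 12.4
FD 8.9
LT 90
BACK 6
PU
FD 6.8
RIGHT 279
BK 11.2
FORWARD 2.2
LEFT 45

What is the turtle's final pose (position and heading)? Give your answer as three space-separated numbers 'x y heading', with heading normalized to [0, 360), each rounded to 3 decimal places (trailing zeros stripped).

Executing turtle program step by step:
Start: pos=(-1,-5), heading=180, pen down
LT 180: heading 180 -> 0
BK 5.4: (-1,-5) -> (-6.4,-5) [heading=0, draw]
FD 12.4: (-6.4,-5) -> (6,-5) [heading=0, draw]
FD 8.9: (6,-5) -> (14.9,-5) [heading=0, draw]
LT 90: heading 0 -> 90
BK 6: (14.9,-5) -> (14.9,-11) [heading=90, draw]
PU: pen up
FD 6.8: (14.9,-11) -> (14.9,-4.2) [heading=90, move]
RT 279: heading 90 -> 171
BK 11.2: (14.9,-4.2) -> (25.962,-5.952) [heading=171, move]
FD 2.2: (25.962,-5.952) -> (23.789,-5.608) [heading=171, move]
LT 45: heading 171 -> 216
Final: pos=(23.789,-5.608), heading=216, 4 segment(s) drawn

Answer: 23.789 -5.608 216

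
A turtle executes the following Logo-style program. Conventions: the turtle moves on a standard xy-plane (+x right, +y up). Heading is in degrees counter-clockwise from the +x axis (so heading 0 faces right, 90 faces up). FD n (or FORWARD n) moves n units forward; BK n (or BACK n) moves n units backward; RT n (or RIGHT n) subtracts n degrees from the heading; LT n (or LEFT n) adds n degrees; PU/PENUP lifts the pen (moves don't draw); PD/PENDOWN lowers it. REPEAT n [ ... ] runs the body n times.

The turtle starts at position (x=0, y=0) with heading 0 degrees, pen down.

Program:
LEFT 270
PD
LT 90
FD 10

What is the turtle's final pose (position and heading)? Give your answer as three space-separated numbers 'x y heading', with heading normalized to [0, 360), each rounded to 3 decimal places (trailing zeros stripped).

Answer: 10 0 0

Derivation:
Executing turtle program step by step:
Start: pos=(0,0), heading=0, pen down
LT 270: heading 0 -> 270
PD: pen down
LT 90: heading 270 -> 0
FD 10: (0,0) -> (10,0) [heading=0, draw]
Final: pos=(10,0), heading=0, 1 segment(s) drawn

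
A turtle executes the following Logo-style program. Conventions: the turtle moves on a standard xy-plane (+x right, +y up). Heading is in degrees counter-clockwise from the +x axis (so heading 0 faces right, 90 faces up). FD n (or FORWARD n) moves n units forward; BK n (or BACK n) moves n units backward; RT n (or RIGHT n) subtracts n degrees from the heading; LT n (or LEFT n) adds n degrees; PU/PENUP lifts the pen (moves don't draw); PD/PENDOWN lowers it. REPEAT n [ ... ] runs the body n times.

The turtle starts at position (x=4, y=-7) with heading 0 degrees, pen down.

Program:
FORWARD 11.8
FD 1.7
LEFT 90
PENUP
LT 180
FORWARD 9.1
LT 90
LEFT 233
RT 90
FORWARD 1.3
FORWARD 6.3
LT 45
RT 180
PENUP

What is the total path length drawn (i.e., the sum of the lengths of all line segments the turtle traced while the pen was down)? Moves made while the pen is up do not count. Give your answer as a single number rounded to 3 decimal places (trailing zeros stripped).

Answer: 13.5

Derivation:
Executing turtle program step by step:
Start: pos=(4,-7), heading=0, pen down
FD 11.8: (4,-7) -> (15.8,-7) [heading=0, draw]
FD 1.7: (15.8,-7) -> (17.5,-7) [heading=0, draw]
LT 90: heading 0 -> 90
PU: pen up
LT 180: heading 90 -> 270
FD 9.1: (17.5,-7) -> (17.5,-16.1) [heading=270, move]
LT 90: heading 270 -> 0
LT 233: heading 0 -> 233
RT 90: heading 233 -> 143
FD 1.3: (17.5,-16.1) -> (16.462,-15.318) [heading=143, move]
FD 6.3: (16.462,-15.318) -> (11.43,-11.526) [heading=143, move]
LT 45: heading 143 -> 188
RT 180: heading 188 -> 8
PU: pen up
Final: pos=(11.43,-11.526), heading=8, 2 segment(s) drawn

Segment lengths:
  seg 1: (4,-7) -> (15.8,-7), length = 11.8
  seg 2: (15.8,-7) -> (17.5,-7), length = 1.7
Total = 13.5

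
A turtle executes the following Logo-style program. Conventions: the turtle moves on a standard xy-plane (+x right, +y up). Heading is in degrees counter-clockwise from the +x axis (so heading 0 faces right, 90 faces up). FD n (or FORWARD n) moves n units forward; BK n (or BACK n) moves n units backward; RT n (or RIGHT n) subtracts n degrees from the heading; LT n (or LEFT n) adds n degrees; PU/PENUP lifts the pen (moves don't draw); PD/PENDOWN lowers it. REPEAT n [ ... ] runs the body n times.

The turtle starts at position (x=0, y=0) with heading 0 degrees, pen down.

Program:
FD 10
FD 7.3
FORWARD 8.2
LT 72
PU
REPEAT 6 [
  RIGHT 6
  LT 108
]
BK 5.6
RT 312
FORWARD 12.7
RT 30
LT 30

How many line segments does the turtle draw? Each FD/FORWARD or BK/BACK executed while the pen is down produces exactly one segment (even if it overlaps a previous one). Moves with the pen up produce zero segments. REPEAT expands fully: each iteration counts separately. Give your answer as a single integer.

Executing turtle program step by step:
Start: pos=(0,0), heading=0, pen down
FD 10: (0,0) -> (10,0) [heading=0, draw]
FD 7.3: (10,0) -> (17.3,0) [heading=0, draw]
FD 8.2: (17.3,0) -> (25.5,0) [heading=0, draw]
LT 72: heading 0 -> 72
PU: pen up
REPEAT 6 [
  -- iteration 1/6 --
  RT 6: heading 72 -> 66
  LT 108: heading 66 -> 174
  -- iteration 2/6 --
  RT 6: heading 174 -> 168
  LT 108: heading 168 -> 276
  -- iteration 3/6 --
  RT 6: heading 276 -> 270
  LT 108: heading 270 -> 18
  -- iteration 4/6 --
  RT 6: heading 18 -> 12
  LT 108: heading 12 -> 120
  -- iteration 5/6 --
  RT 6: heading 120 -> 114
  LT 108: heading 114 -> 222
  -- iteration 6/6 --
  RT 6: heading 222 -> 216
  LT 108: heading 216 -> 324
]
BK 5.6: (25.5,0) -> (20.97,3.292) [heading=324, move]
RT 312: heading 324 -> 12
FD 12.7: (20.97,3.292) -> (33.392,5.932) [heading=12, move]
RT 30: heading 12 -> 342
LT 30: heading 342 -> 12
Final: pos=(33.392,5.932), heading=12, 3 segment(s) drawn
Segments drawn: 3

Answer: 3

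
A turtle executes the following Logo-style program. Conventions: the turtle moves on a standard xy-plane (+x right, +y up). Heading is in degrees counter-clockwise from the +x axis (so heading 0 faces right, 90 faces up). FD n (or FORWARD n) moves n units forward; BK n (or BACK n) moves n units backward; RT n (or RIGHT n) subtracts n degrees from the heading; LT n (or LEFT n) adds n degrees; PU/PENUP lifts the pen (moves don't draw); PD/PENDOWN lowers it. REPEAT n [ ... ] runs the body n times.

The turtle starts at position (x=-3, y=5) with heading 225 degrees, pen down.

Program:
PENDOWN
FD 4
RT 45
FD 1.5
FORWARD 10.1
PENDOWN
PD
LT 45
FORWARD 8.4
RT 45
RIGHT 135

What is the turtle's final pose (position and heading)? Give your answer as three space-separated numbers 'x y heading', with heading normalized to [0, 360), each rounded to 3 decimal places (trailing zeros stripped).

Executing turtle program step by step:
Start: pos=(-3,5), heading=225, pen down
PD: pen down
FD 4: (-3,5) -> (-5.828,2.172) [heading=225, draw]
RT 45: heading 225 -> 180
FD 1.5: (-5.828,2.172) -> (-7.328,2.172) [heading=180, draw]
FD 10.1: (-7.328,2.172) -> (-17.428,2.172) [heading=180, draw]
PD: pen down
PD: pen down
LT 45: heading 180 -> 225
FD 8.4: (-17.428,2.172) -> (-23.368,-3.768) [heading=225, draw]
RT 45: heading 225 -> 180
RT 135: heading 180 -> 45
Final: pos=(-23.368,-3.768), heading=45, 4 segment(s) drawn

Answer: -23.368 -3.768 45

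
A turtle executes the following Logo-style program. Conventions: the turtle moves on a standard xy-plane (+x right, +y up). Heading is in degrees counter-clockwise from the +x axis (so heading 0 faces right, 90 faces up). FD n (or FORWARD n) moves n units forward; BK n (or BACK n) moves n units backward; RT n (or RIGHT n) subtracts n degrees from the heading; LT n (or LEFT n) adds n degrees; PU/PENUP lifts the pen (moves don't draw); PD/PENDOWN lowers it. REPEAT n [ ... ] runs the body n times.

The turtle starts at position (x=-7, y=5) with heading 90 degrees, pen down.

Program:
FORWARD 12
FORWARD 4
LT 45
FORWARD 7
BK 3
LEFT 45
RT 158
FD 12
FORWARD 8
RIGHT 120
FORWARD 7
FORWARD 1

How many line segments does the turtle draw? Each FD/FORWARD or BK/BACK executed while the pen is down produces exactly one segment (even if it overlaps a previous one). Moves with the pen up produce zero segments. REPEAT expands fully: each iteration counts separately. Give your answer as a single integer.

Executing turtle program step by step:
Start: pos=(-7,5), heading=90, pen down
FD 12: (-7,5) -> (-7,17) [heading=90, draw]
FD 4: (-7,17) -> (-7,21) [heading=90, draw]
LT 45: heading 90 -> 135
FD 7: (-7,21) -> (-11.95,25.95) [heading=135, draw]
BK 3: (-11.95,25.95) -> (-9.828,23.828) [heading=135, draw]
LT 45: heading 135 -> 180
RT 158: heading 180 -> 22
FD 12: (-9.828,23.828) -> (1.298,28.324) [heading=22, draw]
FD 8: (1.298,28.324) -> (8.715,31.321) [heading=22, draw]
RT 120: heading 22 -> 262
FD 7: (8.715,31.321) -> (7.741,24.389) [heading=262, draw]
FD 1: (7.741,24.389) -> (7.602,23.398) [heading=262, draw]
Final: pos=(7.602,23.398), heading=262, 8 segment(s) drawn
Segments drawn: 8

Answer: 8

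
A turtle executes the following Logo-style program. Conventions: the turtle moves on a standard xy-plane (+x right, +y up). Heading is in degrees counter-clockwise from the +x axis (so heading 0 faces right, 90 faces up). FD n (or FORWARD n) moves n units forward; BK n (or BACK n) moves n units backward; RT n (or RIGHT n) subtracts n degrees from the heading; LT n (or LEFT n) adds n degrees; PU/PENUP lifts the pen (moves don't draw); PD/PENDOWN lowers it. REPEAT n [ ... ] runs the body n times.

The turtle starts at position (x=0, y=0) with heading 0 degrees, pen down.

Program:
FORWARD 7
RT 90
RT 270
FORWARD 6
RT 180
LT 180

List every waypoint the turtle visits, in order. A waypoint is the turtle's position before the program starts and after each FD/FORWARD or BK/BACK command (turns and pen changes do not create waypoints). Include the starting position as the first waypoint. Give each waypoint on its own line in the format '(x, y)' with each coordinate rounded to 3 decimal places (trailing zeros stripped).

Executing turtle program step by step:
Start: pos=(0,0), heading=0, pen down
FD 7: (0,0) -> (7,0) [heading=0, draw]
RT 90: heading 0 -> 270
RT 270: heading 270 -> 0
FD 6: (7,0) -> (13,0) [heading=0, draw]
RT 180: heading 0 -> 180
LT 180: heading 180 -> 0
Final: pos=(13,0), heading=0, 2 segment(s) drawn
Waypoints (3 total):
(0, 0)
(7, 0)
(13, 0)

Answer: (0, 0)
(7, 0)
(13, 0)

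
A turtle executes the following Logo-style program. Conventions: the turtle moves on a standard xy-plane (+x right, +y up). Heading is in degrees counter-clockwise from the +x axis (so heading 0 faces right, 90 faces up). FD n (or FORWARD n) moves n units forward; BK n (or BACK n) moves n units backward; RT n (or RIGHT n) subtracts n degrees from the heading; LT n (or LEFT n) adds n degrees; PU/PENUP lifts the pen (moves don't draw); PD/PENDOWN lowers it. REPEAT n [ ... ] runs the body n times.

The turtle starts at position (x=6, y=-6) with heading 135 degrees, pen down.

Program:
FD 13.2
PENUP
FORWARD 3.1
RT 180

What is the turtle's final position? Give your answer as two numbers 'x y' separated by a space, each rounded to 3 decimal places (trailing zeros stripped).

Answer: -5.526 5.526

Derivation:
Executing turtle program step by step:
Start: pos=(6,-6), heading=135, pen down
FD 13.2: (6,-6) -> (-3.334,3.334) [heading=135, draw]
PU: pen up
FD 3.1: (-3.334,3.334) -> (-5.526,5.526) [heading=135, move]
RT 180: heading 135 -> 315
Final: pos=(-5.526,5.526), heading=315, 1 segment(s) drawn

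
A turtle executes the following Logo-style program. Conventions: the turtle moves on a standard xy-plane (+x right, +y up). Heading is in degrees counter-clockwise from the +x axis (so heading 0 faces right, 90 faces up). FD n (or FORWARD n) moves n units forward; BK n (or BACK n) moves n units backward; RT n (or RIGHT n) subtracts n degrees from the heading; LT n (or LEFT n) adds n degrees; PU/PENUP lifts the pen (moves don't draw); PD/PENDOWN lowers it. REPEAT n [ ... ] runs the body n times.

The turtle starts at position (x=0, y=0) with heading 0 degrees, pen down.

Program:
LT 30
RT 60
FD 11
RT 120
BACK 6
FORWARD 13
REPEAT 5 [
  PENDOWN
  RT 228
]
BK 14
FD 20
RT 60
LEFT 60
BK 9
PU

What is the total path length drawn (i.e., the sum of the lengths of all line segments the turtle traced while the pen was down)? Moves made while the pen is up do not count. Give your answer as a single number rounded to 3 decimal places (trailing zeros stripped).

Executing turtle program step by step:
Start: pos=(0,0), heading=0, pen down
LT 30: heading 0 -> 30
RT 60: heading 30 -> 330
FD 11: (0,0) -> (9.526,-5.5) [heading=330, draw]
RT 120: heading 330 -> 210
BK 6: (9.526,-5.5) -> (14.722,-2.5) [heading=210, draw]
FD 13: (14.722,-2.5) -> (3.464,-9) [heading=210, draw]
REPEAT 5 [
  -- iteration 1/5 --
  PD: pen down
  RT 228: heading 210 -> 342
  -- iteration 2/5 --
  PD: pen down
  RT 228: heading 342 -> 114
  -- iteration 3/5 --
  PD: pen down
  RT 228: heading 114 -> 246
  -- iteration 4/5 --
  PD: pen down
  RT 228: heading 246 -> 18
  -- iteration 5/5 --
  PD: pen down
  RT 228: heading 18 -> 150
]
BK 14: (3.464,-9) -> (15.588,-16) [heading=150, draw]
FD 20: (15.588,-16) -> (-1.732,-6) [heading=150, draw]
RT 60: heading 150 -> 90
LT 60: heading 90 -> 150
BK 9: (-1.732,-6) -> (6.062,-10.5) [heading=150, draw]
PU: pen up
Final: pos=(6.062,-10.5), heading=150, 6 segment(s) drawn

Segment lengths:
  seg 1: (0,0) -> (9.526,-5.5), length = 11
  seg 2: (9.526,-5.5) -> (14.722,-2.5), length = 6
  seg 3: (14.722,-2.5) -> (3.464,-9), length = 13
  seg 4: (3.464,-9) -> (15.588,-16), length = 14
  seg 5: (15.588,-16) -> (-1.732,-6), length = 20
  seg 6: (-1.732,-6) -> (6.062,-10.5), length = 9
Total = 73

Answer: 73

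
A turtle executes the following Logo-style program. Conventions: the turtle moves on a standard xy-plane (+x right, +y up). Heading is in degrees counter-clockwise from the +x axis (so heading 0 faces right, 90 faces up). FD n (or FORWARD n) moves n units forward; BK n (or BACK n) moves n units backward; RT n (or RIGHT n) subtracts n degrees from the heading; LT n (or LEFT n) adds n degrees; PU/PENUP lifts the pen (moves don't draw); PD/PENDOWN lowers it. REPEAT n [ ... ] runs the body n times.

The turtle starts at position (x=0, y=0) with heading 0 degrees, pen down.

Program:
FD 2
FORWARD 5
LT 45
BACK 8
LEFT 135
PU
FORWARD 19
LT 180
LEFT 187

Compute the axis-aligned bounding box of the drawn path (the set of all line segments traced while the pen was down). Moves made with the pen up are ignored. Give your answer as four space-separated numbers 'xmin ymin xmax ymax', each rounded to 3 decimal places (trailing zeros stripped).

Executing turtle program step by step:
Start: pos=(0,0), heading=0, pen down
FD 2: (0,0) -> (2,0) [heading=0, draw]
FD 5: (2,0) -> (7,0) [heading=0, draw]
LT 45: heading 0 -> 45
BK 8: (7,0) -> (1.343,-5.657) [heading=45, draw]
LT 135: heading 45 -> 180
PU: pen up
FD 19: (1.343,-5.657) -> (-17.657,-5.657) [heading=180, move]
LT 180: heading 180 -> 0
LT 187: heading 0 -> 187
Final: pos=(-17.657,-5.657), heading=187, 3 segment(s) drawn

Segment endpoints: x in {0, 1.343, 2, 7}, y in {-5.657, 0}
xmin=0, ymin=-5.657, xmax=7, ymax=0

Answer: 0 -5.657 7 0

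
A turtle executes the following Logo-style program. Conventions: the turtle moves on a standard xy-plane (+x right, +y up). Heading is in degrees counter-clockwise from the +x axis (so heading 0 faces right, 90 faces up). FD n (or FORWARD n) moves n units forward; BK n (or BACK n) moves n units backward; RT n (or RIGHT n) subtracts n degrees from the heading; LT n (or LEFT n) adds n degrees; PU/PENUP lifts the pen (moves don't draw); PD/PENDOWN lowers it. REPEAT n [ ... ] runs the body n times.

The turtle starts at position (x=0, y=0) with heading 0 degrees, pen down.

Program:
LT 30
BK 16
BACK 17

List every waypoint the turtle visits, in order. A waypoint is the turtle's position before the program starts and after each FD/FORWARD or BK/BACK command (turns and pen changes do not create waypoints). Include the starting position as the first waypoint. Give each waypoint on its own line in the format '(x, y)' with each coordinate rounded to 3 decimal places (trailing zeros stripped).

Answer: (0, 0)
(-13.856, -8)
(-28.579, -16.5)

Derivation:
Executing turtle program step by step:
Start: pos=(0,0), heading=0, pen down
LT 30: heading 0 -> 30
BK 16: (0,0) -> (-13.856,-8) [heading=30, draw]
BK 17: (-13.856,-8) -> (-28.579,-16.5) [heading=30, draw]
Final: pos=(-28.579,-16.5), heading=30, 2 segment(s) drawn
Waypoints (3 total):
(0, 0)
(-13.856, -8)
(-28.579, -16.5)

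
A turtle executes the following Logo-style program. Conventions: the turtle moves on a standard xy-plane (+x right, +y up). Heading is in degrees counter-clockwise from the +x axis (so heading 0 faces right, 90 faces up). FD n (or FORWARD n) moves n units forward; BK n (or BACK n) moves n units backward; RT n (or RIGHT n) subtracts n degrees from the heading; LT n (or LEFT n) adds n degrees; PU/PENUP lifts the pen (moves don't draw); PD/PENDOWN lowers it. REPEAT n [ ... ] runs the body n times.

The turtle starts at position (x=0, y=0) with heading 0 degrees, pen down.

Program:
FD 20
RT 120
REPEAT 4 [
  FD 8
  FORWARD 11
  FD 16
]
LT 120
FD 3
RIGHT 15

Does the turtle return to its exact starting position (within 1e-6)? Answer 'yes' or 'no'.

Executing turtle program step by step:
Start: pos=(0,0), heading=0, pen down
FD 20: (0,0) -> (20,0) [heading=0, draw]
RT 120: heading 0 -> 240
REPEAT 4 [
  -- iteration 1/4 --
  FD 8: (20,0) -> (16,-6.928) [heading=240, draw]
  FD 11: (16,-6.928) -> (10.5,-16.454) [heading=240, draw]
  FD 16: (10.5,-16.454) -> (2.5,-30.311) [heading=240, draw]
  -- iteration 2/4 --
  FD 8: (2.5,-30.311) -> (-1.5,-37.239) [heading=240, draw]
  FD 11: (-1.5,-37.239) -> (-7,-46.765) [heading=240, draw]
  FD 16: (-7,-46.765) -> (-15,-60.622) [heading=240, draw]
  -- iteration 3/4 --
  FD 8: (-15,-60.622) -> (-19,-67.55) [heading=240, draw]
  FD 11: (-19,-67.55) -> (-24.5,-77.076) [heading=240, draw]
  FD 16: (-24.5,-77.076) -> (-32.5,-90.933) [heading=240, draw]
  -- iteration 4/4 --
  FD 8: (-32.5,-90.933) -> (-36.5,-97.861) [heading=240, draw]
  FD 11: (-36.5,-97.861) -> (-42,-107.387) [heading=240, draw]
  FD 16: (-42,-107.387) -> (-50,-121.244) [heading=240, draw]
]
LT 120: heading 240 -> 0
FD 3: (-50,-121.244) -> (-47,-121.244) [heading=0, draw]
RT 15: heading 0 -> 345
Final: pos=(-47,-121.244), heading=345, 14 segment(s) drawn

Start position: (0, 0)
Final position: (-47, -121.244)
Distance = 130.035; >= 1e-6 -> NOT closed

Answer: no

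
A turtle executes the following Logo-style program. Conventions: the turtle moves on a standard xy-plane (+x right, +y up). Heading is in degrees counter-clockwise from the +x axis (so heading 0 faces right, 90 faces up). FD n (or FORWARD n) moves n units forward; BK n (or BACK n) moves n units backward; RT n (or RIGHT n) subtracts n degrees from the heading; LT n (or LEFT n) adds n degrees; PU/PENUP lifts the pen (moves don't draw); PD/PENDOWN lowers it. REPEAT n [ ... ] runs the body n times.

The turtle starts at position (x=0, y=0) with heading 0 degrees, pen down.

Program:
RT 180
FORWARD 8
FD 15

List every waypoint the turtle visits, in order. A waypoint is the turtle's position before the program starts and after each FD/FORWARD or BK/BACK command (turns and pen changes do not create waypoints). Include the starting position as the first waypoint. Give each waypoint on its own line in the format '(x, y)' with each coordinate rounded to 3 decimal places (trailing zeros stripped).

Executing turtle program step by step:
Start: pos=(0,0), heading=0, pen down
RT 180: heading 0 -> 180
FD 8: (0,0) -> (-8,0) [heading=180, draw]
FD 15: (-8,0) -> (-23,0) [heading=180, draw]
Final: pos=(-23,0), heading=180, 2 segment(s) drawn
Waypoints (3 total):
(0, 0)
(-8, 0)
(-23, 0)

Answer: (0, 0)
(-8, 0)
(-23, 0)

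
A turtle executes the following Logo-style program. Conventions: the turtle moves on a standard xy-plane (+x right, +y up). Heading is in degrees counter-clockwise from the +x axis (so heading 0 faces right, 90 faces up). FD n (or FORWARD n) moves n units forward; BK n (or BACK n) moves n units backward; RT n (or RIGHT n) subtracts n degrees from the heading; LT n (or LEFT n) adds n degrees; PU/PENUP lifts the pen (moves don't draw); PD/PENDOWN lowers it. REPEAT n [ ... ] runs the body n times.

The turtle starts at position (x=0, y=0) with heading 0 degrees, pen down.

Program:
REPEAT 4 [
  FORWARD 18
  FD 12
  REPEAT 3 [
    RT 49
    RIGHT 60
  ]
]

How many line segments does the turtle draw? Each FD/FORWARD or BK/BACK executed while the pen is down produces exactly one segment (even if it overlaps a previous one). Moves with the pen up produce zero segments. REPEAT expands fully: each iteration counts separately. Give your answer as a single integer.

Answer: 8

Derivation:
Executing turtle program step by step:
Start: pos=(0,0), heading=0, pen down
REPEAT 4 [
  -- iteration 1/4 --
  FD 18: (0,0) -> (18,0) [heading=0, draw]
  FD 12: (18,0) -> (30,0) [heading=0, draw]
  REPEAT 3 [
    -- iteration 1/3 --
    RT 49: heading 0 -> 311
    RT 60: heading 311 -> 251
    -- iteration 2/3 --
    RT 49: heading 251 -> 202
    RT 60: heading 202 -> 142
    -- iteration 3/3 --
    RT 49: heading 142 -> 93
    RT 60: heading 93 -> 33
  ]
  -- iteration 2/4 --
  FD 18: (30,0) -> (45.096,9.804) [heading=33, draw]
  FD 12: (45.096,9.804) -> (55.16,16.339) [heading=33, draw]
  REPEAT 3 [
    -- iteration 1/3 --
    RT 49: heading 33 -> 344
    RT 60: heading 344 -> 284
    -- iteration 2/3 --
    RT 49: heading 284 -> 235
    RT 60: heading 235 -> 175
    -- iteration 3/3 --
    RT 49: heading 175 -> 126
    RT 60: heading 126 -> 66
  ]
  -- iteration 3/4 --
  FD 18: (55.16,16.339) -> (62.481,32.783) [heading=66, draw]
  FD 12: (62.481,32.783) -> (67.362,43.746) [heading=66, draw]
  REPEAT 3 [
    -- iteration 1/3 --
    RT 49: heading 66 -> 17
    RT 60: heading 17 -> 317
    -- iteration 2/3 --
    RT 49: heading 317 -> 268
    RT 60: heading 268 -> 208
    -- iteration 3/3 --
    RT 49: heading 208 -> 159
    RT 60: heading 159 -> 99
  ]
  -- iteration 4/4 --
  FD 18: (67.362,43.746) -> (64.546,61.524) [heading=99, draw]
  FD 12: (64.546,61.524) -> (62.669,73.376) [heading=99, draw]
  REPEAT 3 [
    -- iteration 1/3 --
    RT 49: heading 99 -> 50
    RT 60: heading 50 -> 350
    -- iteration 2/3 --
    RT 49: heading 350 -> 301
    RT 60: heading 301 -> 241
    -- iteration 3/3 --
    RT 49: heading 241 -> 192
    RT 60: heading 192 -> 132
  ]
]
Final: pos=(62.669,73.376), heading=132, 8 segment(s) drawn
Segments drawn: 8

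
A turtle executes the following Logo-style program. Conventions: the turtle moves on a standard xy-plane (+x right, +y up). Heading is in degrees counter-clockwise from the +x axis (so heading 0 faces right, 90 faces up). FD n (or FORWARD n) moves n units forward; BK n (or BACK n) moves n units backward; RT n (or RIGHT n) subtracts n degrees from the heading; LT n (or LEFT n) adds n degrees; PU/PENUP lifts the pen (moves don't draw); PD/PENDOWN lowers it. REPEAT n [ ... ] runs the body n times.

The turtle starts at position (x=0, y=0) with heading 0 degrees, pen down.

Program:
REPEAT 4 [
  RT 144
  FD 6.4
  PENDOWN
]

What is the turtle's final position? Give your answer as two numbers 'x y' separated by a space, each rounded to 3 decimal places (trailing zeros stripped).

Executing turtle program step by step:
Start: pos=(0,0), heading=0, pen down
REPEAT 4 [
  -- iteration 1/4 --
  RT 144: heading 0 -> 216
  FD 6.4: (0,0) -> (-5.178,-3.762) [heading=216, draw]
  PD: pen down
  -- iteration 2/4 --
  RT 144: heading 216 -> 72
  FD 6.4: (-5.178,-3.762) -> (-3.2,2.325) [heading=72, draw]
  PD: pen down
  -- iteration 3/4 --
  RT 144: heading 72 -> 288
  FD 6.4: (-3.2,2.325) -> (-1.222,-3.762) [heading=288, draw]
  PD: pen down
  -- iteration 4/4 --
  RT 144: heading 288 -> 144
  FD 6.4: (-1.222,-3.762) -> (-6.4,0) [heading=144, draw]
  PD: pen down
]
Final: pos=(-6.4,0), heading=144, 4 segment(s) drawn

Answer: -6.4 0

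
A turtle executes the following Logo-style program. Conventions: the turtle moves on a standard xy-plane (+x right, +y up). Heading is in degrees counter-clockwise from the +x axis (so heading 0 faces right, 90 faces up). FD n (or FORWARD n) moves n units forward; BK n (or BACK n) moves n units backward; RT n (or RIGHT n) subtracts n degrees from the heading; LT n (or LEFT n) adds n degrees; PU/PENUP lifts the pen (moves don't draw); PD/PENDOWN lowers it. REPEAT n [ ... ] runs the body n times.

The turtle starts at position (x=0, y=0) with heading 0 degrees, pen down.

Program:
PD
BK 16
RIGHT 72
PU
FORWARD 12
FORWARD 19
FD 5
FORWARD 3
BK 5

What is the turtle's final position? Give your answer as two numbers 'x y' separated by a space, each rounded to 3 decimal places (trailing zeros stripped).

Executing turtle program step by step:
Start: pos=(0,0), heading=0, pen down
PD: pen down
BK 16: (0,0) -> (-16,0) [heading=0, draw]
RT 72: heading 0 -> 288
PU: pen up
FD 12: (-16,0) -> (-12.292,-11.413) [heading=288, move]
FD 19: (-12.292,-11.413) -> (-6.42,-29.483) [heading=288, move]
FD 5: (-6.42,-29.483) -> (-4.875,-34.238) [heading=288, move]
FD 3: (-4.875,-34.238) -> (-3.948,-37.091) [heading=288, move]
BK 5: (-3.948,-37.091) -> (-5.493,-32.336) [heading=288, move]
Final: pos=(-5.493,-32.336), heading=288, 1 segment(s) drawn

Answer: -5.493 -32.336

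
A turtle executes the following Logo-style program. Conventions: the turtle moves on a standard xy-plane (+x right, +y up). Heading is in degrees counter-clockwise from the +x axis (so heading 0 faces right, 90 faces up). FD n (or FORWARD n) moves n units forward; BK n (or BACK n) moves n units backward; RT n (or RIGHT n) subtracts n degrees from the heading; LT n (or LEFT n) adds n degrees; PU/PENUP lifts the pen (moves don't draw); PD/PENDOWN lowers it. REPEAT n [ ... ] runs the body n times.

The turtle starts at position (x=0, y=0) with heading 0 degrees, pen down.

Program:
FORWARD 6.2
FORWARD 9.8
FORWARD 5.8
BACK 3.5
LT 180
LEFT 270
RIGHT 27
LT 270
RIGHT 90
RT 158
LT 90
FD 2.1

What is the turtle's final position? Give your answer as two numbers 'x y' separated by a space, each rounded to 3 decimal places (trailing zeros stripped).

Executing turtle program step by step:
Start: pos=(0,0), heading=0, pen down
FD 6.2: (0,0) -> (6.2,0) [heading=0, draw]
FD 9.8: (6.2,0) -> (16,0) [heading=0, draw]
FD 5.8: (16,0) -> (21.8,0) [heading=0, draw]
BK 3.5: (21.8,0) -> (18.3,0) [heading=0, draw]
LT 180: heading 0 -> 180
LT 270: heading 180 -> 90
RT 27: heading 90 -> 63
LT 270: heading 63 -> 333
RT 90: heading 333 -> 243
RT 158: heading 243 -> 85
LT 90: heading 85 -> 175
FD 2.1: (18.3,0) -> (16.208,0.183) [heading=175, draw]
Final: pos=(16.208,0.183), heading=175, 5 segment(s) drawn

Answer: 16.208 0.183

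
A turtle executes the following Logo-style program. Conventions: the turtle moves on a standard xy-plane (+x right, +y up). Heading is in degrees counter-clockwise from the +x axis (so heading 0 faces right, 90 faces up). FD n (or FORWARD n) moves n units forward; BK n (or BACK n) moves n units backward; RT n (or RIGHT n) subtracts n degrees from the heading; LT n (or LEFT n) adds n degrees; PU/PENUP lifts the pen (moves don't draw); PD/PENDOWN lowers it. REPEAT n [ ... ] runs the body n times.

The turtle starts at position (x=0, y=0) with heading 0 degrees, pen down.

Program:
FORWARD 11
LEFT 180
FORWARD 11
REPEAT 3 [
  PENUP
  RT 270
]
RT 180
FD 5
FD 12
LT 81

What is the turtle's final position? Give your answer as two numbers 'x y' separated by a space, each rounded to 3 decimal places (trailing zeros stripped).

Executing turtle program step by step:
Start: pos=(0,0), heading=0, pen down
FD 11: (0,0) -> (11,0) [heading=0, draw]
LT 180: heading 0 -> 180
FD 11: (11,0) -> (0,0) [heading=180, draw]
REPEAT 3 [
  -- iteration 1/3 --
  PU: pen up
  RT 270: heading 180 -> 270
  -- iteration 2/3 --
  PU: pen up
  RT 270: heading 270 -> 0
  -- iteration 3/3 --
  PU: pen up
  RT 270: heading 0 -> 90
]
RT 180: heading 90 -> 270
FD 5: (0,0) -> (0,-5) [heading=270, move]
FD 12: (0,-5) -> (0,-17) [heading=270, move]
LT 81: heading 270 -> 351
Final: pos=(0,-17), heading=351, 2 segment(s) drawn

Answer: 0 -17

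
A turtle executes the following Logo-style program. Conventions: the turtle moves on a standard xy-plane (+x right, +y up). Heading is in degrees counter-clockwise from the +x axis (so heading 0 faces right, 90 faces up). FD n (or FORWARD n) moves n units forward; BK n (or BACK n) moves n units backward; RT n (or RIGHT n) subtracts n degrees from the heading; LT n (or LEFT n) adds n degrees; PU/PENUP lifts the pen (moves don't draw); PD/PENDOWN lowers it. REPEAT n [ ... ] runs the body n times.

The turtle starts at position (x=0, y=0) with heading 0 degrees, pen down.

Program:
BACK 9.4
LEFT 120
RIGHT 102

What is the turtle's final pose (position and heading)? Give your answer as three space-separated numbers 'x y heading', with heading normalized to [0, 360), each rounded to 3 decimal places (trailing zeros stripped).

Answer: -9.4 0 18

Derivation:
Executing turtle program step by step:
Start: pos=(0,0), heading=0, pen down
BK 9.4: (0,0) -> (-9.4,0) [heading=0, draw]
LT 120: heading 0 -> 120
RT 102: heading 120 -> 18
Final: pos=(-9.4,0), heading=18, 1 segment(s) drawn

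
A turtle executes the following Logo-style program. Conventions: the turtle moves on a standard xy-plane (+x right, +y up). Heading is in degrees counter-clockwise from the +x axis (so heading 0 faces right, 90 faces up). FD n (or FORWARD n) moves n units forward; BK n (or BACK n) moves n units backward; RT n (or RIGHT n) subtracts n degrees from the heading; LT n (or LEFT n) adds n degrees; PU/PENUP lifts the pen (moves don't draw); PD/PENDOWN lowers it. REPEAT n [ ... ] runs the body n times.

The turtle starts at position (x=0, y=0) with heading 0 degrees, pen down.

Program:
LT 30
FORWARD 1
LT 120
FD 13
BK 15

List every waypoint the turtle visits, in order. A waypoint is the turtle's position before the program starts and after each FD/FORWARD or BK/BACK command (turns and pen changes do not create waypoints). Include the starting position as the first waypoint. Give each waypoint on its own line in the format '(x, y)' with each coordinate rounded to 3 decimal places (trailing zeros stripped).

Executing turtle program step by step:
Start: pos=(0,0), heading=0, pen down
LT 30: heading 0 -> 30
FD 1: (0,0) -> (0.866,0.5) [heading=30, draw]
LT 120: heading 30 -> 150
FD 13: (0.866,0.5) -> (-10.392,7) [heading=150, draw]
BK 15: (-10.392,7) -> (2.598,-0.5) [heading=150, draw]
Final: pos=(2.598,-0.5), heading=150, 3 segment(s) drawn
Waypoints (4 total):
(0, 0)
(0.866, 0.5)
(-10.392, 7)
(2.598, -0.5)

Answer: (0, 0)
(0.866, 0.5)
(-10.392, 7)
(2.598, -0.5)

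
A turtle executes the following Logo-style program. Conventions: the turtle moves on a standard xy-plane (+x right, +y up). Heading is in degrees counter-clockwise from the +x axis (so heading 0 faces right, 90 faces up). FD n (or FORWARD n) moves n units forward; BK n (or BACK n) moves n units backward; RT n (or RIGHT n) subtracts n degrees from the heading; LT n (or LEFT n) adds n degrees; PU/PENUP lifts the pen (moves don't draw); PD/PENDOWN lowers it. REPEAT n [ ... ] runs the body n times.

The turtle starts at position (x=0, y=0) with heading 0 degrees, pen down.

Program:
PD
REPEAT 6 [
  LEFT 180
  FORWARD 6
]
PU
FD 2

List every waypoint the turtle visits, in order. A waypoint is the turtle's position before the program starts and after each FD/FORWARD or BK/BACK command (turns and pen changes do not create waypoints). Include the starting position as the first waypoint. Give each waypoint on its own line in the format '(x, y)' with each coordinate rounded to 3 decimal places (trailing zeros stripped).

Executing turtle program step by step:
Start: pos=(0,0), heading=0, pen down
PD: pen down
REPEAT 6 [
  -- iteration 1/6 --
  LT 180: heading 0 -> 180
  FD 6: (0,0) -> (-6,0) [heading=180, draw]
  -- iteration 2/6 --
  LT 180: heading 180 -> 0
  FD 6: (-6,0) -> (0,0) [heading=0, draw]
  -- iteration 3/6 --
  LT 180: heading 0 -> 180
  FD 6: (0,0) -> (-6,0) [heading=180, draw]
  -- iteration 4/6 --
  LT 180: heading 180 -> 0
  FD 6: (-6,0) -> (0,0) [heading=0, draw]
  -- iteration 5/6 --
  LT 180: heading 0 -> 180
  FD 6: (0,0) -> (-6,0) [heading=180, draw]
  -- iteration 6/6 --
  LT 180: heading 180 -> 0
  FD 6: (-6,0) -> (0,0) [heading=0, draw]
]
PU: pen up
FD 2: (0,0) -> (2,0) [heading=0, move]
Final: pos=(2,0), heading=0, 6 segment(s) drawn
Waypoints (8 total):
(0, 0)
(-6, 0)
(0, 0)
(-6, 0)
(0, 0)
(-6, 0)
(0, 0)
(2, 0)

Answer: (0, 0)
(-6, 0)
(0, 0)
(-6, 0)
(0, 0)
(-6, 0)
(0, 0)
(2, 0)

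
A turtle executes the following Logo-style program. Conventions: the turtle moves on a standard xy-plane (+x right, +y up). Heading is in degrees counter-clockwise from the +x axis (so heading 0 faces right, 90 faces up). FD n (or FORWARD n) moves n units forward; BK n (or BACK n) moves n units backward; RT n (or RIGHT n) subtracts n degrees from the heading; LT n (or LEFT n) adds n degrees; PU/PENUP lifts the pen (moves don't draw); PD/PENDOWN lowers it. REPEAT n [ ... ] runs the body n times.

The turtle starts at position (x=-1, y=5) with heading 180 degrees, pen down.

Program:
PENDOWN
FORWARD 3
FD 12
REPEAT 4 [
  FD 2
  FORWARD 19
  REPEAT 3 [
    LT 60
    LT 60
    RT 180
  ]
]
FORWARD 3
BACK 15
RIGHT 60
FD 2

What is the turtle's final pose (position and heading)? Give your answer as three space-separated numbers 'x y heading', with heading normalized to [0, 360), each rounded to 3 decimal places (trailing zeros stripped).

Answer: -5 6.732 120

Derivation:
Executing turtle program step by step:
Start: pos=(-1,5), heading=180, pen down
PD: pen down
FD 3: (-1,5) -> (-4,5) [heading=180, draw]
FD 12: (-4,5) -> (-16,5) [heading=180, draw]
REPEAT 4 [
  -- iteration 1/4 --
  FD 2: (-16,5) -> (-18,5) [heading=180, draw]
  FD 19: (-18,5) -> (-37,5) [heading=180, draw]
  REPEAT 3 [
    -- iteration 1/3 --
    LT 60: heading 180 -> 240
    LT 60: heading 240 -> 300
    RT 180: heading 300 -> 120
    -- iteration 2/3 --
    LT 60: heading 120 -> 180
    LT 60: heading 180 -> 240
    RT 180: heading 240 -> 60
    -- iteration 3/3 --
    LT 60: heading 60 -> 120
    LT 60: heading 120 -> 180
    RT 180: heading 180 -> 0
  ]
  -- iteration 2/4 --
  FD 2: (-37,5) -> (-35,5) [heading=0, draw]
  FD 19: (-35,5) -> (-16,5) [heading=0, draw]
  REPEAT 3 [
    -- iteration 1/3 --
    LT 60: heading 0 -> 60
    LT 60: heading 60 -> 120
    RT 180: heading 120 -> 300
    -- iteration 2/3 --
    LT 60: heading 300 -> 0
    LT 60: heading 0 -> 60
    RT 180: heading 60 -> 240
    -- iteration 3/3 --
    LT 60: heading 240 -> 300
    LT 60: heading 300 -> 0
    RT 180: heading 0 -> 180
  ]
  -- iteration 3/4 --
  FD 2: (-16,5) -> (-18,5) [heading=180, draw]
  FD 19: (-18,5) -> (-37,5) [heading=180, draw]
  REPEAT 3 [
    -- iteration 1/3 --
    LT 60: heading 180 -> 240
    LT 60: heading 240 -> 300
    RT 180: heading 300 -> 120
    -- iteration 2/3 --
    LT 60: heading 120 -> 180
    LT 60: heading 180 -> 240
    RT 180: heading 240 -> 60
    -- iteration 3/3 --
    LT 60: heading 60 -> 120
    LT 60: heading 120 -> 180
    RT 180: heading 180 -> 0
  ]
  -- iteration 4/4 --
  FD 2: (-37,5) -> (-35,5) [heading=0, draw]
  FD 19: (-35,5) -> (-16,5) [heading=0, draw]
  REPEAT 3 [
    -- iteration 1/3 --
    LT 60: heading 0 -> 60
    LT 60: heading 60 -> 120
    RT 180: heading 120 -> 300
    -- iteration 2/3 --
    LT 60: heading 300 -> 0
    LT 60: heading 0 -> 60
    RT 180: heading 60 -> 240
    -- iteration 3/3 --
    LT 60: heading 240 -> 300
    LT 60: heading 300 -> 0
    RT 180: heading 0 -> 180
  ]
]
FD 3: (-16,5) -> (-19,5) [heading=180, draw]
BK 15: (-19,5) -> (-4,5) [heading=180, draw]
RT 60: heading 180 -> 120
FD 2: (-4,5) -> (-5,6.732) [heading=120, draw]
Final: pos=(-5,6.732), heading=120, 13 segment(s) drawn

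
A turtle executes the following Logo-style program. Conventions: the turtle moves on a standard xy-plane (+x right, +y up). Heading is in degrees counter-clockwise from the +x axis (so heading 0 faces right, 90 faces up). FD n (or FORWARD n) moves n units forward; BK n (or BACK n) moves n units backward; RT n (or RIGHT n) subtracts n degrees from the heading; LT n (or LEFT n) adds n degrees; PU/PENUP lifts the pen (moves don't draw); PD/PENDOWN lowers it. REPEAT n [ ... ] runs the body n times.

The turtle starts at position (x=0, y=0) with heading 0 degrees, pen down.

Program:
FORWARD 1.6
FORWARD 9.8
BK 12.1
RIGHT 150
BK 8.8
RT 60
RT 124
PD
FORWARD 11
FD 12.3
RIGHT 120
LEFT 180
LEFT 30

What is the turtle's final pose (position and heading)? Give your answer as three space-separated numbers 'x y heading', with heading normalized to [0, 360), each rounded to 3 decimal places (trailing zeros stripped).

Executing turtle program step by step:
Start: pos=(0,0), heading=0, pen down
FD 1.6: (0,0) -> (1.6,0) [heading=0, draw]
FD 9.8: (1.6,0) -> (11.4,0) [heading=0, draw]
BK 12.1: (11.4,0) -> (-0.7,0) [heading=0, draw]
RT 150: heading 0 -> 210
BK 8.8: (-0.7,0) -> (6.921,4.4) [heading=210, draw]
RT 60: heading 210 -> 150
RT 124: heading 150 -> 26
PD: pen down
FD 11: (6.921,4.4) -> (16.808,9.222) [heading=26, draw]
FD 12.3: (16.808,9.222) -> (27.863,14.614) [heading=26, draw]
RT 120: heading 26 -> 266
LT 180: heading 266 -> 86
LT 30: heading 86 -> 116
Final: pos=(27.863,14.614), heading=116, 6 segment(s) drawn

Answer: 27.863 14.614 116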